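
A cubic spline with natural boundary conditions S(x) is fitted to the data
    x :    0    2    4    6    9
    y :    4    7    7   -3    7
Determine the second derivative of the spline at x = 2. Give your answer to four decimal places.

Let σ_i = S''(x_i). Step sizes h_i = 2, 2, 2, 3; slopes of the chords Δ_i = (y_(i+1) - y_i)/h_i = 3/2, 0, -5, 10/3.
  2·σ_0 + 8·σ_1 + 2·σ_2 = 6(Δ_1 - Δ_0) = -9
  2·σ_1 + 8·σ_2 + 2·σ_3 = 6(Δ_2 - Δ_1) = -30
  2·σ_2 + 10·σ_3 + 3·σ_4 = 6(Δ_3 - Δ_2) = 50
Natural end conditions: σ_0 = σ_4 = 0.
Forward elimination and back-substitution give σ_0 = 0, σ_1 = 29/142, σ_2 = -755/142, σ_3 = 861/142, σ_4 = 0.

0.2042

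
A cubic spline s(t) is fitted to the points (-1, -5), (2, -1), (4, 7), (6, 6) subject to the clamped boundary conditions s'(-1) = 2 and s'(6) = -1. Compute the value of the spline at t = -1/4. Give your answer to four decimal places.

Put M_i = s'' at the i-th knot. Here h = (3, 2, 2) and Δ = (4/3, 4, -1/2), so the interior equations h_(i-1)·M_(i-1) + 2(h_(i-1)+h_i)·M_i + h_i·M_(i+1) = 6(Δ_i − Δ_(i-1)) read
  3·M_0 + 10·M_1 + 2·M_2 = 6(Δ_1 - Δ_0) = 16
  2·M_1 + 8·M_2 + 2·M_3 = 6(Δ_2 - Δ_1) = -27
Clamped end conditions give two more equations: 2h_0·M_0 + h_0·M_1 = 6(Δ_0 - s'(-1)) = -4 and h_2·M_2 + 2h_2·M_3 = 6(s'(6) - Δ_2) = -3.
Forward elimination and back-substitution give M_0 = -251/111, M_1 = 118/37, M_2 = -337/74, M_3 = 113/74.
On [-1, 2], s(t) = -5 + 2·(t + 1) - 251/222·(t + 1)² + 605/1998·(t + 1)³.
With (t + 1) = 3/4: s(-1/4) = -18983/4736.

-4.0082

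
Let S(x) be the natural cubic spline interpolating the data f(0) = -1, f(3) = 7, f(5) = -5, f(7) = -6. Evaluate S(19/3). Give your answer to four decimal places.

Let M_i = S''(x_i). Step sizes h_i = 3, 2, 2; slopes of the chords Δ_i = (y_(i+1) - y_i)/h_i = 8/3, -6, -1/2.
  3·M_0 + 10·M_1 + 2·M_2 = 6(Δ_1 - Δ_0) = -52
  2·M_1 + 8·M_2 + 2·M_3 = 6(Δ_2 - Δ_1) = 33
Natural end conditions: M_0 = M_3 = 0.
Forward elimination and back-substitution give M_0 = 0, M_1 = -241/38, M_2 = 217/38, M_3 = 0.
On [5, 7], S(x) = -5 - 491/114·(x - 5) + 217/76·(x - 5)² - 217/456·(x - 5)³.
With (x - 5) = 4/3: S(19/3) = -10457/1539.

-6.7947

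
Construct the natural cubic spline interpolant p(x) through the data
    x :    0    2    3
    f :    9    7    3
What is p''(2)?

-3

Write M_i for p''(x_i). With h_i = 2, 1 and divided differences Δ_i = -1, -4, the continuity of p' gives the tridiagonal system
  2·M_0 + 6·M_1 + 1·M_2 = 6(Δ_1 - Δ_0) = -18
Natural end conditions: M_0 = M_2 = 0.
Forward elimination and back-substitution give M_0 = 0, M_1 = -3, M_2 = 0.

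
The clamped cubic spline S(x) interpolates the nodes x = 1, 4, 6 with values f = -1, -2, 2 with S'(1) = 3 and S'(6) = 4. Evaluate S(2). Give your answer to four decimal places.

Write M_i for S''(x_i). With h_i = 3, 2 and divided differences Δ_i = -1/3, 2, the continuity of S' gives the tridiagonal system
  3·M_0 + 10·M_1 + 2·M_2 = 6(Δ_1 - Δ_0) = 14
Clamped end conditions give two more equations: 2h_0·M_0 + h_0·M_1 = 6(Δ_0 - S'(1)) = -20 and h_1·M_1 + 2h_1·M_2 = 6(S'(6) - Δ_1) = 12.
Hence M_0 = -68/15, M_1 = 12/5, M_2 = 9/5.
On [1, 4], S(x) = -1 + 3·(x - 1) - 34/15·(x - 1)² + 52/135·(x - 1)³.
With (x - 1) = 1: S(2) = 16/135.

0.1185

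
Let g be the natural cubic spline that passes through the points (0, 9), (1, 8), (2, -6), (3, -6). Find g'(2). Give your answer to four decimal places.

Put M_i = g'' at the i-th knot. Here h = (1, 1, 1) and Δ = (-1, -14, 0), so the interior equations h_(i-1)·M_(i-1) + 2(h_(i-1)+h_i)·M_i + h_i·M_(i+1) = 6(Δ_i − Δ_(i-1)) read
  1·M_0 + 4·M_1 + 1·M_2 = 6(Δ_1 - Δ_0) = -78
  1·M_1 + 4·M_2 + 1·M_3 = 6(Δ_2 - Δ_1) = 84
Natural end conditions: M_0 = M_3 = 0.
Solving: M_0 = 0, M_1 = -132/5, M_2 = 138/5, M_3 = 0.
On [2, 3], g'(t) = b_2 + 2c_2·(t - 2) + 3d_2·(t - 2)² with b_2 = Δ_2 - h_2(2M_2 + M_3)/6 = -46/5, c_2 = M_2/2 = 69/5, d_2 = (M_3 - M_2)/(6h_2) = -23/5. So g'(2) = -46/5.

-9.2000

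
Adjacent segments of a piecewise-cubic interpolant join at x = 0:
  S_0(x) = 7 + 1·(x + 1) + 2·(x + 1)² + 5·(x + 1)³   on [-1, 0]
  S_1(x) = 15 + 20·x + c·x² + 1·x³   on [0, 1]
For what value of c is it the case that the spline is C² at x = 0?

S_0''(x) = 4 + 30·(x + 1), so S_0''(0) = 34. On the right, S_1''(0) = 2c, so c = 17.

17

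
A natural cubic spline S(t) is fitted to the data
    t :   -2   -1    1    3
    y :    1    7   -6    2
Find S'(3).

Put M_i = S'' at the i-th knot. Here h = (1, 2, 2) and Δ = (6, -13/2, 4), so the interior equations h_(i-1)·M_(i-1) + 2(h_(i-1)+h_i)·M_i + h_i·M_(i+1) = 6(Δ_i − Δ_(i-1)) read
  1·M_0 + 6·M_1 + 2·M_2 = 6(Δ_1 - Δ_0) = -75
  2·M_1 + 8·M_2 + 2·M_3 = 6(Δ_2 - Δ_1) = 63
Natural end conditions: M_0 = M_3 = 0.
Solving: M_0 = 0, M_1 = -33/2, M_2 = 12, M_3 = 0.
On [1, 3], S'(t) = b_2 + 2c_2·(t - 1) + 3d_2·(t - 1)² with b_2 = Δ_2 - h_2(2M_2 + M_3)/6 = -4, c_2 = M_2/2 = 6, d_2 = (M_3 - M_2)/(6h_2) = -1. So S'(3) = 8.

8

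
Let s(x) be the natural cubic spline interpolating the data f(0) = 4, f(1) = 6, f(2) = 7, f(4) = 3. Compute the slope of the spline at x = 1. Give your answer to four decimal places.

1.7391

Put M_i = s'' at the i-th knot. Here h = (1, 1, 2) and Δ = (2, 1, -2), so the interior equations h_(i-1)·M_(i-1) + 2(h_(i-1)+h_i)·M_i + h_i·M_(i+1) = 6(Δ_i − Δ_(i-1)) read
  1·M_0 + 4·M_1 + 1·M_2 = 6(Δ_1 - Δ_0) = -6
  1·M_1 + 6·M_2 + 2·M_3 = 6(Δ_2 - Δ_1) = -18
Natural end conditions: M_0 = M_3 = 0.
Solving: M_0 = 0, M_1 = -18/23, M_2 = -66/23, M_3 = 0.
On [1, 2], s'(x) = b_1 + 2c_1·(x - 1) + 3d_1·(x - 1)² with b_1 = Δ_1 - h_1(2M_1 + M_2)/6 = 40/23, c_1 = M_1/2 = -9/23, d_1 = (M_2 - M_1)/(6h_1) = -8/23. So s'(1) = 40/23.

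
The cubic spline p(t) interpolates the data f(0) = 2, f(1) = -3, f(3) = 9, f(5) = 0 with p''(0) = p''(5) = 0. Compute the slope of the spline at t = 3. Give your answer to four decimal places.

3.2273

With M_i denoting the second derivative at x_i, h_i = 1, 2, 2, and Δ_i = (y_(i+1) − y_i)/h_i = -5, 6, -9/2:
  1·M_0 + 6·M_1 + 2·M_2 = 6(Δ_1 - Δ_0) = 66
  2·M_1 + 8·M_2 + 2·M_3 = 6(Δ_2 - Δ_1) = -63
Natural end conditions: M_0 = M_3 = 0.
Hence M_0 = 0, M_1 = 327/22, M_2 = -255/22, M_3 = 0.
On [3, 5], p'(t) = b_2 + 2c_2·(t - 3) + 3d_2·(t - 3)² with b_2 = Δ_2 - h_2(2M_2 + M_3)/6 = 71/22, c_2 = M_2/2 = -255/44, d_2 = (M_3 - M_2)/(6h_2) = 85/88. So p'(3) = 71/22.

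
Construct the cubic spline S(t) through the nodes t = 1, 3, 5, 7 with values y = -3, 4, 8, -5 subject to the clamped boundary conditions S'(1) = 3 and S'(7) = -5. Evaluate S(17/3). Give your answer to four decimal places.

4.4321

Put M_i = S'' at the i-th knot. Here h = (2, 2, 2) and Δ = (7/2, 2, -13/2), so the interior equations h_(i-1)·M_(i-1) + 2(h_(i-1)+h_i)·M_i + h_i·M_(i+1) = 6(Δ_i − Δ_(i-1)) read
  2·M_0 + 8·M_1 + 2·M_2 = 6(Δ_1 - Δ_0) = -9
  2·M_1 + 8·M_2 + 2·M_3 = 6(Δ_2 - Δ_1) = -51
Clamped end conditions give two more equations: 2h_0·M_0 + h_0·M_1 = 6(Δ_0 - S'(1)) = 3 and h_2·M_2 + 2h_2·M_3 = 6(S'(7) - Δ_2) = 9.
Hence M_0 = 1/3, M_1 = 5/6, M_2 = -49/6, M_3 = 19/3.
On [5, 7], S(t) = 8 - 19/6·(t - 5) - 49/12·(t - 5)² + 29/24·(t - 5)³.
With (t - 5) = 2/3: S(17/3) = 359/81.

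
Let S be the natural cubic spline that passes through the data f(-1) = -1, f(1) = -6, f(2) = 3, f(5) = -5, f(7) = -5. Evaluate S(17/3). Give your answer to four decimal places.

-6.3171

Let M_i = S''(x_i). Step sizes h_i = 2, 1, 3, 2; slopes of the chords Δ_i = (y_(i+1) - y_i)/h_i = -5/2, 9, -8/3, 0.
  2·M_0 + 6·M_1 + 1·M_2 = 6(Δ_1 - Δ_0) = 69
  1·M_1 + 8·M_2 + 3·M_3 = 6(Δ_2 - Δ_1) = -70
  3·M_2 + 10·M_3 + 2·M_4 = 6(Δ_3 - Δ_2) = 16
Natural end conditions: M_0 = M_4 = 0.
Forward elimination and back-substitution give M_0 = 0, M_1 = 5647/416, M_2 = -2589/208, M_3 = 2219/416, M_4 = 0.
On [5, 7], S(t) = -5 - 2219/624·(t - 5) + 2219/832·(t - 5)² - 2219/4992·(t - 5)³.
With (t - 5) = 2/3: S(17/3) = -53215/8424.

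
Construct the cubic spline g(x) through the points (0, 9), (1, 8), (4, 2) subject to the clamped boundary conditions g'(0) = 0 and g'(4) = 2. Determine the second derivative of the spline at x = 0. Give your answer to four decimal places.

-1.7500

Let M_i = g''(x_i). Step sizes h_i = 1, 3; slopes of the chords Δ_i = (y_(i+1) - y_i)/h_i = -1, -2.
  1·M_0 + 8·M_1 + 3·M_2 = 6(Δ_1 - Δ_0) = -6
Clamped end conditions give two more equations: 2h_0·M_0 + h_0·M_1 = 6(Δ_0 - g'(0)) = -6 and h_1·M_1 + 2h_1·M_2 = 6(g'(4) - Δ_1) = 24.
Solving the tridiagonal system: M_0 = -7/4, M_1 = -5/2, M_2 = 21/4.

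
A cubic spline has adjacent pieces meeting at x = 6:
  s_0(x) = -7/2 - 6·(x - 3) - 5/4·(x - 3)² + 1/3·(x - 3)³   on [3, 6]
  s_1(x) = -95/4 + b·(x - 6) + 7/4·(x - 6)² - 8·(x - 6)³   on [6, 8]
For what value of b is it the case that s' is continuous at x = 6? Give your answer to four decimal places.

s_0'(x) = -6 - 5/2·(x - 3) + 1·(x - 3)², so s_0'(6) = -9/2. On the right, s_1'(6) = b, so b = -9/2.

-4.5000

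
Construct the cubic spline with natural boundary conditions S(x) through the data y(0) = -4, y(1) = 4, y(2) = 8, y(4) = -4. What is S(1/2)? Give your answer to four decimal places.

0.2283

With M_i denoting the second derivative at x_i, h_i = 1, 1, 2, and Δ_i = (y_(i+1) − y_i)/h_i = 8, 4, -6:
  1·M_0 + 4·M_1 + 1·M_2 = 6(Δ_1 - Δ_0) = -24
  1·M_1 + 6·M_2 + 2·M_3 = 6(Δ_2 - Δ_1) = -60
Natural end conditions: M_0 = M_3 = 0.
Hence M_0 = 0, M_1 = -84/23, M_2 = -216/23, M_3 = 0.
On [0, 1], S(x) = -4 + 198/23·x + 0·x² - 14/23·x³.
With x = 1/2: S(1/2) = 21/92.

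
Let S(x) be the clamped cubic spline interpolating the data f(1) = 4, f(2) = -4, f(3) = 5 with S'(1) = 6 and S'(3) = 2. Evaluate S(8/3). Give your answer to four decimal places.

2.2778

Put σ_i = S'' at the i-th knot. Here h = (1, 1) and Δ = (-8, 9), so the interior equations h_(i-1)·σ_(i-1) + 2(h_(i-1)+h_i)·σ_i + h_i·σ_(i+1) = 6(Δ_i − Δ_(i-1)) read
  1·σ_0 + 4·σ_1 + 1·σ_2 = 6(Δ_1 - Δ_0) = 102
Clamped end conditions give two more equations: 2h_0·σ_0 + h_0·σ_1 = 6(Δ_0 - S'(1)) = -84 and h_1·σ_1 + 2h_1·σ_2 = 6(S'(3) - Δ_1) = -42.
Hence σ_0 = -139/2, σ_1 = 55, σ_2 = -97/2.
On [2, 3], S(x) = -4 - 5/4·(x - 2) + 55/2·(x - 2)² - 69/4·(x - 2)³.
With (x - 2) = 2/3: S(8/3) = 41/18.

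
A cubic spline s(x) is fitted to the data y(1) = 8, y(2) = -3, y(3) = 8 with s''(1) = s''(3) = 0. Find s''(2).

With M_i denoting the second derivative at x_i, h_i = 1, 1, and Δ_i = (y_(i+1) − y_i)/h_i = -11, 11:
  1·M_0 + 4·M_1 + 1·M_2 = 6(Δ_1 - Δ_0) = 132
Natural end conditions: M_0 = M_2 = 0.
Forward elimination and back-substitution give M_0 = 0, M_1 = 33, M_2 = 0.

33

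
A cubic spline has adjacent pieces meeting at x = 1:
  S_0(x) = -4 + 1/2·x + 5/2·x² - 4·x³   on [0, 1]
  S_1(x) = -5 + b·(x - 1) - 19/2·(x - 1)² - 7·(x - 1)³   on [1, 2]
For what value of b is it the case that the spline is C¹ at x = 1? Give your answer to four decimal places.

S_0'(x) = 1/2 + 5·x - 12·x², so S_0'(1) = -13/2. On the right, S_1'(1) = b, so b = -13/2.

-6.5000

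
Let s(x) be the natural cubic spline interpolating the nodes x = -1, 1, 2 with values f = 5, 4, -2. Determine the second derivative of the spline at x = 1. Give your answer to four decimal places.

Let m_i = s''(x_i). Step sizes h_i = 2, 1; slopes of the chords Δ_i = (y_(i+1) - y_i)/h_i = -1/2, -6.
  2·m_0 + 6·m_1 + 1·m_2 = 6(Δ_1 - Δ_0) = -33
Natural end conditions: m_0 = m_2 = 0.
Hence m_0 = 0, m_1 = -11/2, m_2 = 0.

-5.5000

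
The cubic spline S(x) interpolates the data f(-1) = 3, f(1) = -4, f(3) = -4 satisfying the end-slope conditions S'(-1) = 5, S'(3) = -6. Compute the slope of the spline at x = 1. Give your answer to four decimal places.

Let σ_i = S''(x_i). Step sizes h_i = 2, 2; slopes of the chords Δ_i = (y_(i+1) - y_i)/h_i = -7/2, 0.
  2·σ_0 + 8·σ_1 + 2·σ_2 = 6(Δ_1 - Δ_0) = 21
Clamped end conditions give two more equations: 2h_0·σ_0 + h_0·σ_1 = 6(Δ_0 - S'(-1)) = -51 and h_1·σ_1 + 2h_1·σ_2 = 6(S'(3) - Δ_1) = -36.
Hence σ_0 = -145/8, σ_1 = 43/4, σ_2 = -115/8.
On [1, 3], S'(x) = b_1 + 2c_1·(x - 1) + 3d_1·(x - 1)² with b_1 = Δ_1 - h_1(2σ_1 + σ_2)/6 = -19/8, c_1 = σ_1/2 = 43/8, d_1 = (σ_2 - σ_1)/(6h_1) = -67/32. So S'(1) = -19/8.

-2.3750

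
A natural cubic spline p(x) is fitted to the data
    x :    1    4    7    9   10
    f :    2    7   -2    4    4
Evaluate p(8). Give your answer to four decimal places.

0.7985

Put m_i = p'' at the i-th knot. Here h = (3, 3, 2, 1) and Δ = (5/3, -3, 3, 0), so the interior equations h_(i-1)·m_(i-1) + 2(h_(i-1)+h_i)·m_i + h_i·m_(i+1) = 6(Δ_i − Δ_(i-1)) read
  3·m_0 + 12·m_1 + 3·m_2 = 6(Δ_1 - Δ_0) = -28
  3·m_1 + 10·m_2 + 2·m_3 = 6(Δ_2 - Δ_1) = 36
  2·m_2 + 6·m_3 + 1·m_4 = 6(Δ_3 - Δ_2) = -18
Natural end conditions: m_0 = m_4 = 0.
Solving: m_0 = 0, m_1 = -1162/309, m_2 = 588/103, m_3 = -505/103, m_4 = 0.
On [7, 9], p(x) = -2 + 256/309·(x - 7) + 294/103·(x - 7)² - 1093/1236·(x - 7)³.
With (x - 7) = 1: p(8) = 329/412.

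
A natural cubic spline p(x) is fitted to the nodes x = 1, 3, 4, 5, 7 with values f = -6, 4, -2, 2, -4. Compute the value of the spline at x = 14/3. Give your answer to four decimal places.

Let M_i = p''(x_i). Step sizes h_i = 2, 1, 1, 2; slopes of the chords Δ_i = (y_(i+1) - y_i)/h_i = 5, -6, 4, -3.
  2·M_0 + 6·M_1 + 1·M_2 = 6(Δ_1 - Δ_0) = -66
  1·M_1 + 4·M_2 + 1·M_3 = 6(Δ_2 - Δ_1) = 60
  1·M_2 + 6·M_3 + 2·M_4 = 6(Δ_3 - Δ_2) = -42
Natural end conditions: M_0 = M_4 = 0.
Hence M_0 = 0, M_1 = -160/11, M_2 = 234/11, M_3 = -116/11, M_4 = 0.
On [4, 5], p(x) = -2 - 4/3·(x - 4) + 117/11·(x - 4)² - 175/33·(x - 4)³.
With (x - 4) = 2/3: p(14/3) = 238/891.

0.2671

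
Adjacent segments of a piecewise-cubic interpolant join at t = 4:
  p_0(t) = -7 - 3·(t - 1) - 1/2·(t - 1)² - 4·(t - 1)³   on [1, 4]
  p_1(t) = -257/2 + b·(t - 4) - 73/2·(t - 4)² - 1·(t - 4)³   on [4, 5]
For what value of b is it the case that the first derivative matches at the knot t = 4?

-114

p_0'(t) = -3 - 1·(t - 1) - 12·(t - 1)², so p_0'(4) = -114. On the right, p_1'(4) = b, so b = -114.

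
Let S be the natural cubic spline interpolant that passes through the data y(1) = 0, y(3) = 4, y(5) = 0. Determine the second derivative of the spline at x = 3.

Let M_i = S''(x_i). Step sizes h_i = 2, 2; slopes of the chords Δ_i = (y_(i+1) - y_i)/h_i = 2, -2.
  2·M_0 + 8·M_1 + 2·M_2 = 6(Δ_1 - Δ_0) = -24
Natural end conditions: M_0 = M_2 = 0.
Hence M_0 = 0, M_1 = -3, M_2 = 0.

-3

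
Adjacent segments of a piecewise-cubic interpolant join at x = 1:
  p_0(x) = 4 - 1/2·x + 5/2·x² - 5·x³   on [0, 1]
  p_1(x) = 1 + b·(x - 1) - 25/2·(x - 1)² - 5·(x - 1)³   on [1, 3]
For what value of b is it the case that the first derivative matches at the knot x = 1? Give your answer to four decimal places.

p_0'(x) = -1/2 + 5·x - 15·x², so p_0'(1) = -21/2. On the right, p_1'(1) = b, so b = -21/2.

-10.5000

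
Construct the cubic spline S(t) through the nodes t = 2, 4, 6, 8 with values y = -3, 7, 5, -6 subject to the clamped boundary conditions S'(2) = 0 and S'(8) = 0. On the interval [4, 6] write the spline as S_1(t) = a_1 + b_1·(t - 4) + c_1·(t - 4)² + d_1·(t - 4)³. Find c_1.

Put M_i = S'' at the i-th knot. Here h = (2, 2, 2) and Δ = (5, -1, -11/2), so the interior equations h_(i-1)·M_(i-1) + 2(h_(i-1)+h_i)·M_i + h_i·M_(i+1) = 6(Δ_i − Δ_(i-1)) read
  2·M_0 + 8·M_1 + 2·M_2 = 6(Δ_1 - Δ_0) = -36
  2·M_1 + 8·M_2 + 2·M_3 = 6(Δ_2 - Δ_1) = -27
Clamped end conditions give two more equations: 2h_0·M_0 + h_0·M_1 = 6(Δ_0 - S'(2)) = 30 and h_2·M_2 + 2h_2·M_3 = 6(S'(8) - Δ_2) = 33.
Solving: M_0 = 21/2, M_1 = -6, M_2 = -9/2, M_3 = 21/2.
On [4, 6], with S_1(t) = a_1 + b_1·(t - 4) + c_1·(t - 4)² + d_1·(t - 4)³: c_1 = M_1/2 = -3, d_1 = (M_2 - M_1)/(6h_1) = 1/8, b_1 = Δ_1 - h_1(2M_1 + M_2)/6 = 9/2.

-3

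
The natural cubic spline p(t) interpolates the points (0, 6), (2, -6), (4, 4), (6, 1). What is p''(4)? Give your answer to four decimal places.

With m_i denoting the second derivative at x_i, h_i = 2, 2, 2, and Δ_i = (y_(i+1) − y_i)/h_i = -6, 5, -3/2:
  2·m_0 + 8·m_1 + 2·m_2 = 6(Δ_1 - Δ_0) = 66
  2·m_1 + 8·m_2 + 2·m_3 = 6(Δ_2 - Δ_1) = -39
Natural end conditions: m_0 = m_3 = 0.
Solving the tridiagonal system: m_0 = 0, m_1 = 101/10, m_2 = -37/5, m_3 = 0.

-7.4000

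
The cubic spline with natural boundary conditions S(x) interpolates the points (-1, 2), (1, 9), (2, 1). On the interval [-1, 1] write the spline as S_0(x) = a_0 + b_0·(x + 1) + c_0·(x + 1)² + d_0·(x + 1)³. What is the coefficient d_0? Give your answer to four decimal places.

Write M_i for S''(x_i). With h_i = 2, 1 and divided differences Δ_i = 7/2, -8, the continuity of S' gives the tridiagonal system
  2·M_0 + 6·M_1 + 1·M_2 = 6(Δ_1 - Δ_0) = -69
Natural end conditions: M_0 = M_2 = 0.
Solving: M_0 = 0, M_1 = -23/2, M_2 = 0.
On [-1, 1], with S_0(x) = a_0 + b_0·(x + 1) + c_0·(x + 1)² + d_0·(x + 1)³: c_0 = M_0/2 = 0, d_0 = (M_1 - M_0)/(6h_0) = -23/24, b_0 = Δ_0 - h_0(2M_0 + M_1)/6 = 22/3.

-0.9583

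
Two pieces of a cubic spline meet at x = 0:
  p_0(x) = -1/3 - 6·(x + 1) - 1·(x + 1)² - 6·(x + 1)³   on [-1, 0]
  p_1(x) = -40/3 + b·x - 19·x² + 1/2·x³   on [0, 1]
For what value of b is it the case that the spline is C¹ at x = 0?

p_0'(x) = -6 - 2·(x + 1) - 18·(x + 1)², so p_0'(0) = -26. On the right, p_1'(0) = b, so b = -26.

-26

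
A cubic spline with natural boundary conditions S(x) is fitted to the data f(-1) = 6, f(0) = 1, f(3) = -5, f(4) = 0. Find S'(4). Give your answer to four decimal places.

5.8545

With m_i denoting the second derivative at x_i, h_i = 1, 3, 1, and Δ_i = (y_(i+1) − y_i)/h_i = -5, -2, 5:
  1·m_0 + 8·m_1 + 3·m_2 = 6(Δ_1 - Δ_0) = 18
  3·m_1 + 8·m_2 + 1·m_3 = 6(Δ_2 - Δ_1) = 42
Natural end conditions: m_0 = m_3 = 0.
Solving the tridiagonal system: m_0 = 0, m_1 = 18/55, m_2 = 282/55, m_3 = 0.
On [3, 4], S'(x) = b_2 + 2c_2·(x - 3) + 3d_2·(x - 3)² with b_2 = Δ_2 - h_2(2m_2 + m_3)/6 = 181/55, c_2 = m_2/2 = 141/55, d_2 = (m_3 - m_2)/(6h_2) = -47/55. So S'(4) = 322/55.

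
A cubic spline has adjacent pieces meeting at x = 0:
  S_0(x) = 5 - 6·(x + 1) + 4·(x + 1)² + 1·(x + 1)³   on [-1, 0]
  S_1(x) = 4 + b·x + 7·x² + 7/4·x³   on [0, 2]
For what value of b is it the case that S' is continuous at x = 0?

S_0'(x) = -6 + 8·(x + 1) + 3·(x + 1)², so S_0'(0) = 5. On the right, S_1'(0) = b, so b = 5.

5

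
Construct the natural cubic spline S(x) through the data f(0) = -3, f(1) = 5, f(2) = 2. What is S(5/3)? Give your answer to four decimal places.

Write m_i for S''(x_i). With h_i = 1, 1 and divided differences Δ_i = 8, -3, the continuity of S' gives the tridiagonal system
  1·m_0 + 4·m_1 + 1·m_2 = 6(Δ_1 - Δ_0) = -66
Natural end conditions: m_0 = m_2 = 0.
Solving the tridiagonal system: m_0 = 0, m_1 = -33/2, m_2 = 0.
On [1, 2], S(x) = 5 + 5/2·(x - 1) - 33/4·(x - 1)² + 11/4·(x - 1)³.
With (x - 1) = 2/3: S(5/3) = 103/27.

3.8148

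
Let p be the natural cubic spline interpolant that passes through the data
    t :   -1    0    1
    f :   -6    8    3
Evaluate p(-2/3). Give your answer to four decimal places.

0.0741

Write σ_i for p''(x_i). With h_i = 1, 1 and divided differences Δ_i = 14, -5, the continuity of p' gives the tridiagonal system
  1·σ_0 + 4·σ_1 + 1·σ_2 = 6(Δ_1 - Δ_0) = -114
Natural end conditions: σ_0 = σ_2 = 0.
Solving the tridiagonal system: σ_0 = 0, σ_1 = -57/2, σ_2 = 0.
On [-1, 0], p(t) = -6 + 75/4·(t + 1) + 0·(t + 1)² - 19/4·(t + 1)³.
With (t + 1) = 1/3: p(-2/3) = 2/27.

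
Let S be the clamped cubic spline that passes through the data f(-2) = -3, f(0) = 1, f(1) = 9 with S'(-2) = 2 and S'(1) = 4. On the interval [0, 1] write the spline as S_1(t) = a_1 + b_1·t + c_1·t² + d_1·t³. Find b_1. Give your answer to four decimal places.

Write M_i for S''(x_i). With h_i = 2, 1 and divided differences Δ_i = 2, 8, the continuity of S' gives the tridiagonal system
  2·M_0 + 6·M_1 + 1·M_2 = 6(Δ_1 - Δ_0) = 36
Clamped end conditions give two more equations: 2h_0·M_0 + h_0·M_1 = 6(Δ_0 - S'(-2)) = 0 and h_1·M_1 + 2h_1·M_2 = 6(S'(1) - Δ_1) = -24.
Solving: M_0 = -16/3, M_1 = 32/3, M_2 = -52/3.
On [0, 1], with S_1(t) = a_1 + b_1·t + c_1·t² + d_1·t³: c_1 = M_1/2 = 16/3, d_1 = (M_2 - M_1)/(6h_1) = -14/3, b_1 = Δ_1 - h_1(2M_1 + M_2)/6 = 22/3.

7.3333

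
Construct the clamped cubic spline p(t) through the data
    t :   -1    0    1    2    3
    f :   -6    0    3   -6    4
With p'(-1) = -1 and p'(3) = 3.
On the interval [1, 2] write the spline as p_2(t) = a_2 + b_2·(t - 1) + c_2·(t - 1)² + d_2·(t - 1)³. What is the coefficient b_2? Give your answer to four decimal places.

Write m_i for p''(x_i). With h_i = 1, 1, 1, 1 and divided differences Δ_i = 6, 3, -9, 10, the continuity of p' gives the tridiagonal system
  1·m_0 + 4·m_1 + 1·m_2 = 6(Δ_1 - Δ_0) = -18
  1·m_1 + 4·m_2 + 1·m_3 = 6(Δ_2 - Δ_1) = -72
  1·m_2 + 4·m_3 + 1·m_4 = 6(Δ_3 - Δ_2) = 114
Clamped end conditions give two more equations: 2h_0·m_0 + h_0·m_1 = 6(Δ_0 - p'(-1)) = 42 and h_3·m_3 + 2h_3·m_4 = 6(p'(3) - Δ_3) = -42.
Solving the tridiagonal system: m_0 = 157/7, m_1 = -20/7, m_2 = -29, m_3 = 328/7, m_4 = -311/7.
On [1, 2], with p_2(t) = a_2 + b_2·(t - 1) + c_2·(t - 1)² + d_2·(t - 1)³: c_2 = m_2/2 = -29/2, d_2 = (m_3 - m_2)/(6h_2) = 177/14, b_2 = Δ_2 - h_2(2m_2 + m_3)/6 = -50/7.

-7.1429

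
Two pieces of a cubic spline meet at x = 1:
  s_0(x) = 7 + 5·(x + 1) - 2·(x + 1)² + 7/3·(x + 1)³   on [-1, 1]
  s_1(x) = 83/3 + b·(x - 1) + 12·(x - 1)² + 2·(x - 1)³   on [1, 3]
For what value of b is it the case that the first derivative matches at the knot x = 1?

s_0'(x) = 5 - 4·(x + 1) + 7·(x + 1)², so s_0'(1) = 25. On the right, s_1'(1) = b, so b = 25.

25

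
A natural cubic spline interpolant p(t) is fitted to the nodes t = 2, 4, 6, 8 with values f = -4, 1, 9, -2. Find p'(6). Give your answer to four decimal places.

-0.2333

With M_i denoting the second derivative at x_i, h_i = 2, 2, 2, and Δ_i = (y_(i+1) − y_i)/h_i = 5/2, 4, -11/2:
  2·M_0 + 8·M_1 + 2·M_2 = 6(Δ_1 - Δ_0) = 9
  2·M_1 + 8·M_2 + 2·M_3 = 6(Δ_2 - Δ_1) = -57
Natural end conditions: M_0 = M_3 = 0.
Hence M_0 = 0, M_1 = 31/10, M_2 = -79/10, M_3 = 0.
On [6, 8], p'(t) = b_2 + 2c_2·(t - 6) + 3d_2·(t - 6)² with b_2 = Δ_2 - h_2(2M_2 + M_3)/6 = -7/30, c_2 = M_2/2 = -79/20, d_2 = (M_3 - M_2)/(6h_2) = 79/120. So p'(6) = -7/30.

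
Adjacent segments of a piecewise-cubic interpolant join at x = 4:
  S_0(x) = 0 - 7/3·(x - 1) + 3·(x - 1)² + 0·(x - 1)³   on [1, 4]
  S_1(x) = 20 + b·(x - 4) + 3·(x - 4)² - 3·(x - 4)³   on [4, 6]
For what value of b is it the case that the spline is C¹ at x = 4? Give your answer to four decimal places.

15.6667

S_0'(x) = -7/3 + 6·(x - 1) + 0·(x - 1)², so S_0'(4) = 47/3. On the right, S_1'(4) = b, so b = 47/3.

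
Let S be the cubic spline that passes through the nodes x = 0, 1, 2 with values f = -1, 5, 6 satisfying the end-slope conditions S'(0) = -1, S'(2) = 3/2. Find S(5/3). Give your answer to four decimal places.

5.8981

Write M_i for S''(x_i). With h_i = 1, 1 and divided differences Δ_i = 6, 1, the continuity of S' gives the tridiagonal system
  1·M_0 + 4·M_1 + 1·M_2 = 6(Δ_1 - Δ_0) = -30
Clamped end conditions give two more equations: 2h_0·M_0 + h_0·M_1 = 6(Δ_0 - S'(0)) = 42 and h_1·M_1 + 2h_1·M_2 = 6(S'(2) - Δ_1) = 3.
Hence M_0 = 119/4, M_1 = -35/2, M_2 = 41/4.
On [1, 2], S(x) = 5 + 41/8·(x - 1) - 35/4·(x - 1)² + 37/8·(x - 1)³.
With (x - 1) = 2/3: S(5/3) = 637/108.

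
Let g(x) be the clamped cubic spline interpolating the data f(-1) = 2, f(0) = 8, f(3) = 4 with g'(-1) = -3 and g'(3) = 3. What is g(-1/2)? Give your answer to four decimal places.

Write m_i for g''(x_i). With h_i = 1, 3 and divided differences Δ_i = 6, -4/3, the continuity of g' gives the tridiagonal system
  1·m_0 + 8·m_1 + 3·m_2 = 6(Δ_1 - Δ_0) = -44
Clamped end conditions give two more equations: 2h_0·m_0 + h_0·m_1 = 6(Δ_0 - g'(-1)) = 54 and h_1·m_1 + 2h_1·m_2 = 6(g'(3) - Δ_1) = 26.
Hence m_0 = 34, m_1 = -14, m_2 = 34/3.
On [-1, 0], g(x) = 2 - 3·(x + 1) + 17·(x + 1)² - 8·(x + 1)³.
With (x + 1) = 1/2: g(-1/2) = 15/4.

3.7500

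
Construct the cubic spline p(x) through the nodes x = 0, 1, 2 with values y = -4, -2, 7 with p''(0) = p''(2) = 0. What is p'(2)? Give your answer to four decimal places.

With M_i denoting the second derivative at x_i, h_i = 1, 1, and Δ_i = (y_(i+1) − y_i)/h_i = 2, 9:
  1·M_0 + 4·M_1 + 1·M_2 = 6(Δ_1 - Δ_0) = 42
Natural end conditions: M_0 = M_2 = 0.
Forward elimination and back-substitution give M_0 = 0, M_1 = 21/2, M_2 = 0.
On [1, 2], p'(x) = b_1 + 2c_1·(x - 1) + 3d_1·(x - 1)² with b_1 = Δ_1 - h_1(2M_1 + M_2)/6 = 11/2, c_1 = M_1/2 = 21/4, d_1 = (M_2 - M_1)/(6h_1) = -7/4. So p'(2) = 43/4.

10.7500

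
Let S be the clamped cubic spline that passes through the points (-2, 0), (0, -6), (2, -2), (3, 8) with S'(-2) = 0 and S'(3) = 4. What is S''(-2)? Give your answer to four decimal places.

-5.6957

Write M_i for S''(x_i). With h_i = 2, 2, 1 and divided differences Δ_i = -3, 2, 10, the continuity of S' gives the tridiagonal system
  2·M_0 + 8·M_1 + 2·M_2 = 6(Δ_1 - Δ_0) = 30
  2·M_1 + 6·M_2 + 1·M_3 = 6(Δ_2 - Δ_1) = 48
Clamped end conditions give two more equations: 2h_0·M_0 + h_0·M_1 = 6(Δ_0 - S'(-2)) = -18 and h_2·M_2 + 2h_2·M_3 = 6(S'(3) - Δ_2) = -36.
Solving the tridiagonal system: M_0 = -131/23, M_1 = 55/23, M_2 = 256/23, M_3 = -542/23.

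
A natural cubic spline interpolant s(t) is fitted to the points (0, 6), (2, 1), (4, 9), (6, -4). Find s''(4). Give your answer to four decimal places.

Let σ_i = s''(x_i). Step sizes h_i = 2, 2, 2; slopes of the chords Δ_i = (y_(i+1) - y_i)/h_i = -5/2, 4, -13/2.
  2·σ_0 + 8·σ_1 + 2·σ_2 = 6(Δ_1 - Δ_0) = 39
  2·σ_1 + 8·σ_2 + 2·σ_3 = 6(Δ_2 - Δ_1) = -63
Natural end conditions: σ_0 = σ_3 = 0.
Forward elimination and back-substitution give σ_0 = 0, σ_1 = 73/10, σ_2 = -97/10, σ_3 = 0.

-9.7000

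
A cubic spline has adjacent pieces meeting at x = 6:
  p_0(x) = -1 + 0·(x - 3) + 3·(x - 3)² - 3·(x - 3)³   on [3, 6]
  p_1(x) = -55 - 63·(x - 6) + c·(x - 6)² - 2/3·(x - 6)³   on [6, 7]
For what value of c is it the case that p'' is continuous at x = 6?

-24

p_0''(x) = 6 - 18·(x - 3), so p_0''(6) = -48. On the right, p_1''(6) = 2c, so c = -24.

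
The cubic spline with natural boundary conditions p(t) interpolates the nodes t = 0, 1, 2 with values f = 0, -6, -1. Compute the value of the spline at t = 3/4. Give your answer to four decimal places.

With M_i denoting the second derivative at x_i, h_i = 1, 1, and Δ_i = (y_(i+1) − y_i)/h_i = -6, 5:
  1·M_0 + 4·M_1 + 1·M_2 = 6(Δ_1 - Δ_0) = 66
Natural end conditions: M_0 = M_2 = 0.
Hence M_0 = 0, M_1 = 33/2, M_2 = 0.
On [0, 1], p(t) = 0 - 35/4·t + 0·t² + 11/4·t³.
With t = 3/4: p(3/4) = -1383/256.

-5.4023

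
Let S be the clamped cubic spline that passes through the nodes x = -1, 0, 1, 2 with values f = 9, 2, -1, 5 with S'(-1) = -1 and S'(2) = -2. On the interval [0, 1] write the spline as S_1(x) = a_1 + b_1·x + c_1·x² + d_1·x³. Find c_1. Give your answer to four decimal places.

With σ_i denoting the second derivative at x_i, h_i = 1, 1, 1, and Δ_i = (y_(i+1) − y_i)/h_i = -7, -3, 6:
  1·σ_0 + 4·σ_1 + 1·σ_2 = 6(Δ_1 - Δ_0) = 24
  1·σ_1 + 4·σ_2 + 1·σ_3 = 6(Δ_2 - Δ_1) = 54
Clamped end conditions give two more equations: 2h_0·σ_0 + h_0·σ_1 = 6(Δ_0 - S'(-1)) = -36 and h_2·σ_2 + 2h_2·σ_3 = 6(S'(2) - Δ_2) = -48.
Solving the tridiagonal system: σ_0 = -316/15, σ_1 = 92/15, σ_2 = 308/15, σ_3 = -514/15.
On [0, 1], with S_1(x) = a_1 + b_1·x + c_1·x² + d_1·x³: c_1 = σ_1/2 = 46/15, d_1 = (σ_2 - σ_1)/(6h_1) = 12/5, b_1 = Δ_1 - h_1(2σ_1 + σ_2)/6 = -127/15.

3.0667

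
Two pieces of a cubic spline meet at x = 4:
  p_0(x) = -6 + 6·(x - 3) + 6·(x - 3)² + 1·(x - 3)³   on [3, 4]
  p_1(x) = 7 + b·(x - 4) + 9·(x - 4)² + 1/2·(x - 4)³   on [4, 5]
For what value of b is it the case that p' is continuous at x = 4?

21

p_0'(x) = 6 + 12·(x - 3) + 3·(x - 3)², so p_0'(4) = 21. On the right, p_1'(4) = b, so b = 21.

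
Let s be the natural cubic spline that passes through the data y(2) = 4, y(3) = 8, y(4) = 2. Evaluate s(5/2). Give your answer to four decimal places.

6.9375

With M_i denoting the second derivative at x_i, h_i = 1, 1, and Δ_i = (y_(i+1) − y_i)/h_i = 4, -6:
  1·M_0 + 4·M_1 + 1·M_2 = 6(Δ_1 - Δ_0) = -60
Natural end conditions: M_0 = M_2 = 0.
Hence M_0 = 0, M_1 = -15, M_2 = 0.
On [2, 3], s(x) = 4 + 13/2·(x - 2) + 0·(x - 2)² - 5/2·(x - 2)³.
With (x - 2) = 1/2: s(5/2) = 111/16.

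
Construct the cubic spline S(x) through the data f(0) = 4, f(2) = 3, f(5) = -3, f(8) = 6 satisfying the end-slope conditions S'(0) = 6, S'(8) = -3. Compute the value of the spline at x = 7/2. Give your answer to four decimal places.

-2.4128

Put M_i = S'' at the i-th knot. Here h = (2, 3, 3) and Δ = (-1/2, -2, 3), so the interior equations h_(i-1)·M_(i-1) + 2(h_(i-1)+h_i)·M_i + h_i·M_(i+1) = 6(Δ_i − Δ_(i-1)) read
  2·M_0 + 10·M_1 + 3·M_2 = 6(Δ_1 - Δ_0) = -9
  3·M_1 + 12·M_2 + 3·M_3 = 6(Δ_2 - Δ_1) = 30
Clamped end conditions give two more equations: 2h_0·M_0 + h_0·M_1 = 6(Δ_0 - S'(0)) = -39 and h_2·M_2 + 2h_2·M_3 = 6(S'(8) - Δ_2) = -36.
Solving the tridiagonal system: M_0 = -363/38, M_1 = -15/38, M_2 = 89/19, M_3 = -317/38.
On [2, 5], S(x) = 3 - 75/19·(x - 2) - 15/76·(x - 2)² + 193/684·(x - 2)³.
With (x - 2) = 3/2: S(7/2) = -1467/608.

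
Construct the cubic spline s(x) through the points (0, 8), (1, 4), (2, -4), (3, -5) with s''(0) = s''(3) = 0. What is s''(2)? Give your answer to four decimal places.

Put m_i = s'' at the i-th knot. Here h = (1, 1, 1) and Δ = (-4, -8, -1), so the interior equations h_(i-1)·m_(i-1) + 2(h_(i-1)+h_i)·m_i + h_i·m_(i+1) = 6(Δ_i − Δ_(i-1)) read
  1·m_0 + 4·m_1 + 1·m_2 = 6(Δ_1 - Δ_0) = -24
  1·m_1 + 4·m_2 + 1·m_3 = 6(Δ_2 - Δ_1) = 42
Natural end conditions: m_0 = m_3 = 0.
Hence m_0 = 0, m_1 = -46/5, m_2 = 64/5, m_3 = 0.

12.8000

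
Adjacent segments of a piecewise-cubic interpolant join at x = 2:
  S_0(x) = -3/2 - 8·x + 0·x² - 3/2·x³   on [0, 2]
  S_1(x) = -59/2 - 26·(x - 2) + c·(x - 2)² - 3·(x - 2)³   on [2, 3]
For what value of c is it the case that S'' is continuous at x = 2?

-9

S_0''(x) = 0 - 9·x, so S_0''(2) = -18. On the right, S_1''(2) = 2c, so c = -9.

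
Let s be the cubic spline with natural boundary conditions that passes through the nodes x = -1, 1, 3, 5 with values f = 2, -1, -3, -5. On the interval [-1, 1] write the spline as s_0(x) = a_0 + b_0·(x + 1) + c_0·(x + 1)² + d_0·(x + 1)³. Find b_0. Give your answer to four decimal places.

Put M_i = s'' at the i-th knot. Here h = (2, 2, 2) and Δ = (-3/2, -1, -1), so the interior equations h_(i-1)·M_(i-1) + 2(h_(i-1)+h_i)·M_i + h_i·M_(i+1) = 6(Δ_i − Δ_(i-1)) read
  2·M_0 + 8·M_1 + 2·M_2 = 6(Δ_1 - Δ_0) = 3
  2·M_1 + 8·M_2 + 2·M_3 = 6(Δ_2 - Δ_1) = 0
Natural end conditions: M_0 = M_3 = 0.
Solving: M_0 = 0, M_1 = 2/5, M_2 = -1/10, M_3 = 0.
On [-1, 1], with s_0(x) = a_0 + b_0·(x + 1) + c_0·(x + 1)² + d_0·(x + 1)³: c_0 = M_0/2 = 0, d_0 = (M_1 - M_0)/(6h_0) = 1/30, b_0 = Δ_0 - h_0(2M_0 + M_1)/6 = -49/30.

-1.6333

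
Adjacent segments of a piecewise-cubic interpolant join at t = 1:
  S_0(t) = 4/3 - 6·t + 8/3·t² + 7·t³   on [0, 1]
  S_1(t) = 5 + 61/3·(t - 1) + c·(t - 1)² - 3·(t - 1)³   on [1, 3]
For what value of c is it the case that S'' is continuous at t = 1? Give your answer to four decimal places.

S_0''(t) = 16/3 + 42·t, so S_0''(1) = 142/3. On the right, S_1''(1) = 2c, so c = 71/3.

23.6667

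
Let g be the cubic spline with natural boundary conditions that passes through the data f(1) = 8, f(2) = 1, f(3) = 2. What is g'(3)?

3

Let M_i = g''(x_i). Step sizes h_i = 1, 1; slopes of the chords Δ_i = (y_(i+1) - y_i)/h_i = -7, 1.
  1·M_0 + 4·M_1 + 1·M_2 = 6(Δ_1 - Δ_0) = 48
Natural end conditions: M_0 = M_2 = 0.
Forward elimination and back-substitution give M_0 = 0, M_1 = 12, M_2 = 0.
On [2, 3], g'(t) = b_1 + 2c_1·(t - 2) + 3d_1·(t - 2)² with b_1 = Δ_1 - h_1(2M_1 + M_2)/6 = -3, c_1 = M_1/2 = 6, d_1 = (M_2 - M_1)/(6h_1) = -2. So g'(3) = 3.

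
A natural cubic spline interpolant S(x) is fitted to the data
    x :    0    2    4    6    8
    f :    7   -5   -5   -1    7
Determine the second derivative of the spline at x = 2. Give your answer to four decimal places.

4.5000

Write M_i for S''(x_i). With h_i = 2, 2, 2, 2 and divided differences Δ_i = -6, 0, 2, 4, the continuity of S' gives the tridiagonal system
  2·M_0 + 8·M_1 + 2·M_2 = 6(Δ_1 - Δ_0) = 36
  2·M_1 + 8·M_2 + 2·M_3 = 6(Δ_2 - Δ_1) = 12
  2·M_2 + 8·M_3 + 2·M_4 = 6(Δ_3 - Δ_2) = 12
Natural end conditions: M_0 = M_4 = 0.
Solving the tridiagonal system: M_0 = 0, M_1 = 9/2, M_2 = 0, M_3 = 3/2, M_4 = 0.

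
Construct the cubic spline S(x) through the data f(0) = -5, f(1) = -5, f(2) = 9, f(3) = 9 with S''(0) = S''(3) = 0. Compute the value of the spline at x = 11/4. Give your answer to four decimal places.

Put M_i = S'' at the i-th knot. Here h = (1, 1, 1) and Δ = (0, 14, 0), so the interior equations h_(i-1)·M_(i-1) + 2(h_(i-1)+h_i)·M_i + h_i·M_(i+1) = 6(Δ_i − Δ_(i-1)) read
  1·M_0 + 4·M_1 + 1·M_2 = 6(Δ_1 - Δ_0) = 84
  1·M_1 + 4·M_2 + 1·M_3 = 6(Δ_2 - Δ_1) = -84
Natural end conditions: M_0 = M_3 = 0.
Forward elimination and back-substitution give M_0 = 0, M_1 = 28, M_2 = -28, M_3 = 0.
On [2, 3], S(x) = 9 + 28/3·(x - 2) - 14·(x - 2)² + 14/3·(x - 2)³.
With (x - 2) = 3/4: S(11/4) = 323/32.

10.0938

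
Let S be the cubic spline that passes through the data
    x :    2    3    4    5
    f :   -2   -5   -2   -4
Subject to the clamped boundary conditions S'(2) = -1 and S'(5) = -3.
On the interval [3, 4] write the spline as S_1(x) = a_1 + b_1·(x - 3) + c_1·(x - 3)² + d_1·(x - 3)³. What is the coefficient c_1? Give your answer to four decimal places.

Write M_i for S''(x_i). With h_i = 1, 1, 1 and divided differences Δ_i = -3, 3, -2, the continuity of S' gives the tridiagonal system
  1·M_0 + 4·M_1 + 1·M_2 = 6(Δ_1 - Δ_0) = 36
  1·M_1 + 4·M_2 + 1·M_3 = 6(Δ_2 - Δ_1) = -30
Clamped end conditions give two more equations: 2h_0·M_0 + h_0·M_1 = 6(Δ_0 - S'(2)) = -12 and h_2·M_2 + 2h_2·M_3 = 6(S'(5) - Δ_2) = -6.
Forward elimination and back-substitution give M_0 = -206/15, M_1 = 232/15, M_2 = -182/15, M_3 = 46/15.
On [3, 4], with S_1(x) = a_1 + b_1·(x - 3) + c_1·(x - 3)² + d_1·(x - 3)³: c_1 = M_1/2 = 116/15, d_1 = (M_2 - M_1)/(6h_1) = -23/5, b_1 = Δ_1 - h_1(2M_1 + M_2)/6 = -2/15.

7.7333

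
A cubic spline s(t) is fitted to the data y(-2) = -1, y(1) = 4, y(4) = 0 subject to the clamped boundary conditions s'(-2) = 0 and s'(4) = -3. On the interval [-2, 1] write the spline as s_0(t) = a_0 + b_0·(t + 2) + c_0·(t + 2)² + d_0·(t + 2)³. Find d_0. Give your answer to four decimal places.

Let M_i = s''(x_i). Step sizes h_i = 3, 3; slopes of the chords Δ_i = (y_(i+1) - y_i)/h_i = 5/3, -4/3.
  3·M_0 + 12·M_1 + 3·M_2 = 6(Δ_1 - Δ_0) = -18
Clamped end conditions give two more equations: 2h_0·M_0 + h_0·M_1 = 6(Δ_0 - s'(-2)) = 10 and h_1·M_1 + 2h_1·M_2 = 6(s'(4) - Δ_1) = -10.
Hence M_0 = 8/3, M_1 = -2, M_2 = -2/3.
On [-2, 1], with s_0(t) = a_0 + b_0·(t + 2) + c_0·(t + 2)² + d_0·(t + 2)³: c_0 = M_0/2 = 4/3, d_0 = (M_1 - M_0)/(6h_0) = -7/27, b_0 = Δ_0 - h_0(2M_0 + M_1)/6 = 0.

-0.2593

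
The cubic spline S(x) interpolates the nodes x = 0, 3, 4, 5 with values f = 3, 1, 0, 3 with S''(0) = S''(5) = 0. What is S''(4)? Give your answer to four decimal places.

6.2581

Let M_i = S''(x_i). Step sizes h_i = 3, 1, 1; slopes of the chords Δ_i = (y_(i+1) - y_i)/h_i = -2/3, -1, 3.
  3·M_0 + 8·M_1 + 1·M_2 = 6(Δ_1 - Δ_0) = -2
  1·M_1 + 4·M_2 + 1·M_3 = 6(Δ_2 - Δ_1) = 24
Natural end conditions: M_0 = M_3 = 0.
Solving: M_0 = 0, M_1 = -32/31, M_2 = 194/31, M_3 = 0.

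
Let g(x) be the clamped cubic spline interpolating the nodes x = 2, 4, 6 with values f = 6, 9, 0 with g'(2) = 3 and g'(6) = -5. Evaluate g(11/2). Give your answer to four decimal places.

Let M_i = g''(x_i). Step sizes h_i = 2, 2; slopes of the chords Δ_i = (y_(i+1) - y_i)/h_i = 3/2, -9/2.
  2·M_0 + 8·M_1 + 2·M_2 = 6(Δ_1 - Δ_0) = -36
Clamped end conditions give two more equations: 2h_0·M_0 + h_0·M_1 = 6(Δ_0 - g'(2)) = -9 and h_1·M_1 + 2h_1·M_2 = 6(g'(6) - Δ_1) = -3.
Solving: M_0 = 1/4, M_1 = -5, M_2 = 7/4.
On [4, 6], g(x) = 9 - 7/4·(x - 4) - 5/2·(x - 4)² + 9/16·(x - 4)³.
With (x - 4) = 3/2: g(11/2) = 339/128.

2.6484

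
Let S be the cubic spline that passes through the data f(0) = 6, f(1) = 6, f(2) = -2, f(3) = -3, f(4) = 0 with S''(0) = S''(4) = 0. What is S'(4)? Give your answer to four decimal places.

3.4286

Write m_i for S''(x_i). With h_i = 1, 1, 1, 1 and divided differences Δ_i = 0, -8, -1, 3, the continuity of S' gives the tridiagonal system
  1·m_0 + 4·m_1 + 1·m_2 = 6(Δ_1 - Δ_0) = -48
  1·m_1 + 4·m_2 + 1·m_3 = 6(Δ_2 - Δ_1) = 42
  1·m_2 + 4·m_3 + 1·m_4 = 6(Δ_3 - Δ_2) = 24
Natural end conditions: m_0 = m_4 = 0.
Hence m_0 = 0, m_1 = -108/7, m_2 = 96/7, m_3 = 18/7, m_4 = 0.
On [3, 4], S'(x) = b_3 + 2c_3·(x - 3) + 3d_3·(x - 3)² with b_3 = Δ_3 - h_3(2m_3 + m_4)/6 = 15/7, c_3 = m_3/2 = 9/7, d_3 = (m_4 - m_3)/(6h_3) = -3/7. So S'(4) = 24/7.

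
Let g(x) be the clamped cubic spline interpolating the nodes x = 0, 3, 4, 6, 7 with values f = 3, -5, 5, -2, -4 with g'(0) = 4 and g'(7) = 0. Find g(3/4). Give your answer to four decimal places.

2.4165

Write σ_i for g''(x_i). With h_i = 3, 1, 2, 1 and divided differences Δ_i = -8/3, 10, -7/2, -2, the continuity of g' gives the tridiagonal system
  3·σ_0 + 8·σ_1 + 1·σ_2 = 6(Δ_1 - Δ_0) = 76
  1·σ_1 + 6·σ_2 + 2·σ_3 = 6(Δ_2 - Δ_1) = -81
  2·σ_2 + 6·σ_3 + 1·σ_4 = 6(Δ_3 - Δ_2) = 9
Clamped end conditions give two more equations: 2h_0·σ_0 + h_0·σ_1 = 6(Δ_0 - g'(0)) = -40 and h_3·σ_3 + 2h_3·σ_4 = 6(g'(7) - Δ_3) = 12.
Solving: σ_0 = -11351/732, σ_1 = 2157/122, σ_2 = -4617/244, σ_3 = 453/61, σ_4 = 279/122.
On [0, 3], g(x) = 3 + 4·x - 11351/1464·x² + 24293/13176·x³.
With x = 3/4: g(3/4) = 75473/31232.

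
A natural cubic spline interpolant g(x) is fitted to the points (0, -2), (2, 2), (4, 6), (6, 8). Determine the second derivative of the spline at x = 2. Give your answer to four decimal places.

0.2000

With σ_i denoting the second derivative at x_i, h_i = 2, 2, 2, and Δ_i = (y_(i+1) − y_i)/h_i = 2, 2, 1:
  2·σ_0 + 8·σ_1 + 2·σ_2 = 6(Δ_1 - Δ_0) = 0
  2·σ_1 + 8·σ_2 + 2·σ_3 = 6(Δ_2 - Δ_1) = -6
Natural end conditions: σ_0 = σ_3 = 0.
Hence σ_0 = 0, σ_1 = 1/5, σ_2 = -4/5, σ_3 = 0.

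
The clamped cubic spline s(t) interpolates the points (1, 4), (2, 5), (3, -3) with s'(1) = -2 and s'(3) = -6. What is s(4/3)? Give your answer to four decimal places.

4.2037

With M_i denoting the second derivative at x_i, h_i = 1, 1, and Δ_i = (y_(i+1) − y_i)/h_i = 1, -8:
  1·M_0 + 4·M_1 + 1·M_2 = 6(Δ_1 - Δ_0) = -54
Clamped end conditions give two more equations: 2h_0·M_0 + h_0·M_1 = 6(Δ_0 - s'(1)) = 18 and h_1·M_1 + 2h_1·M_2 = 6(s'(3) - Δ_1) = 12.
Solving the tridiagonal system: M_0 = 41/2, M_1 = -23, M_2 = 35/2.
On [1, 2], s(t) = 4 - 2·(t - 1) + 41/4·(t - 1)² - 29/4·(t - 1)³.
With (t - 1) = 1/3: s(4/3) = 227/54.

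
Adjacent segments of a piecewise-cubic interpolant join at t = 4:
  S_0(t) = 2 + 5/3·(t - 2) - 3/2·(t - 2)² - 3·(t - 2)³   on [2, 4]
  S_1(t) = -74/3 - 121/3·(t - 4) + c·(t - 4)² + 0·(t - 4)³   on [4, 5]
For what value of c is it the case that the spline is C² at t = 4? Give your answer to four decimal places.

-19.5000

S_0''(t) = -3 - 18·(t - 2), so S_0''(4) = -39. On the right, S_1''(4) = 2c, so c = -39/2.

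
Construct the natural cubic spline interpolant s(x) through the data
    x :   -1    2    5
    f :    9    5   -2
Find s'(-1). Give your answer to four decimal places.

-1.0833

Write σ_i for s''(x_i). With h_i = 3, 3 and divided differences Δ_i = -4/3, -7/3, the continuity of s' gives the tridiagonal system
  3·σ_0 + 12·σ_1 + 3·σ_2 = 6(Δ_1 - Δ_0) = -6
Natural end conditions: σ_0 = σ_2 = 0.
Hence σ_0 = 0, σ_1 = -1/2, σ_2 = 0.
On [-1, 2], s'(x) = b_0 + 2c_0·(x + 1) + 3d_0·(x + 1)² with b_0 = Δ_0 - h_0(2σ_0 + σ_1)/6 = -13/12, c_0 = σ_0/2 = 0, d_0 = (σ_1 - σ_0)/(6h_0) = -1/36. So s'(-1) = -13/12.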